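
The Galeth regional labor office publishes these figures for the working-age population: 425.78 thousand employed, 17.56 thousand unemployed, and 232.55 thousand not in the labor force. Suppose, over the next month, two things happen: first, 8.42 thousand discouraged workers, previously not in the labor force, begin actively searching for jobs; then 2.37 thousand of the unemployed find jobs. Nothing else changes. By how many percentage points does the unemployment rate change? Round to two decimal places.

The unemployment rate changes by +1.27 percentage points.

Initially, labor force = 425.78 + 17.56 = 443.34 thousand, so u = 17.56/443.34 = 3.96%.
After the first change, unemployed and labor force both rise by 8.42 → E = 425.78, U = 25.98, labor force = 451.76 thousand.
After the second change, unemployed falls and employed rises by 2.37; labor force unchanged → E = 428.15, U = 23.61, labor force = 451.76 thousand.
New unemployment rate = 23.61 / 451.76 = 5.23%.
Change = 5.23% − 3.96% = +1.27 percentage points.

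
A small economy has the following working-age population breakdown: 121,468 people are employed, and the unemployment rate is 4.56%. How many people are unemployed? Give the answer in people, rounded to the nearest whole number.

About 5,804 are unemployed.

Let U be the number unemployed. The labor force is E + U, and U/(E+U) = 0.0456.
So U = 0.0456 × 121,468 / (1 − 0.0456) = 5538.94 / 0.9544 ≈ 5,804.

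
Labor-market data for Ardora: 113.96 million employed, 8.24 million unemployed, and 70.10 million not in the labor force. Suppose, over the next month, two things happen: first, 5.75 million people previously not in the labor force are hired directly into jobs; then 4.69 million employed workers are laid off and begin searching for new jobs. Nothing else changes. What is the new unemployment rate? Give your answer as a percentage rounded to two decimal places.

New unemployment rate ≈ 10.11%.

Initially, labor force = 113.96 + 8.24 = 122.20 million, so u = 8.24/122.20 = 6.74%.
After the first change, employed and labor force both rise by 5.75; unemployed unchanged → E = 119.71, U = 8.24, labor force = 127.95 million.
After the second change, employed falls and unemployed rises by 4.69; labor force unchanged → E = 115.02, U = 12.93, labor force = 127.95 million.
New unemployment rate = 12.93 / 127.95 = 10.11%.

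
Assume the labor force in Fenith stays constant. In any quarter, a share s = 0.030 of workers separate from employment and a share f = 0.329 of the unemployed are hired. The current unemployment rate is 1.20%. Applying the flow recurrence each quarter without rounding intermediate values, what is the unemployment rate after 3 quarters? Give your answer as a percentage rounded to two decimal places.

Unemployment rate after three quarters ≈ 6.47%.

With a fixed labor force, u_{t+1} = u_t + s·(1−u_t) − f·u_t = u_t·(1−s−f) + s.
Here 1−s−f = 0.641 and s = 0.030.
u_1 = 0.012000 × 0.641 + 0.030 = 0.037692.
u_2 = 0.037692 × 0.641 + 0.030 = 0.054161.
u_3 = 0.054161 × 0.641 + 0.030 = 0.064717.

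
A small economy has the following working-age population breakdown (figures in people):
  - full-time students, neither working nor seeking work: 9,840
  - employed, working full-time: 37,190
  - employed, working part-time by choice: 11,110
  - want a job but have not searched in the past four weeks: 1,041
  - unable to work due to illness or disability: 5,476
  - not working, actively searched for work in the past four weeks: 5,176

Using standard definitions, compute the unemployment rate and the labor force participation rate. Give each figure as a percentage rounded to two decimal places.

Employed = 37,190 + 11,110 = 48,300.
Unemployed = 5,176.
Labor force = 48,300 + 5,176 = 53,476.
Not in labor force = 9,840 + 1,041 + 5,476 = 16,357 (those not working and not actively searching are outside the labor force — including those who want a job but have given up searching).
Civilian working-age population = 53,476 + 16,357 = 69,833.
Unemployment rate = 5,176 / 53,476 = 9.68%.
Labor force participation rate = 53,476 / 69,833 = 76.58%.

Unemployment rate ≈ 9.68%; labor force participation rate ≈ 76.58%.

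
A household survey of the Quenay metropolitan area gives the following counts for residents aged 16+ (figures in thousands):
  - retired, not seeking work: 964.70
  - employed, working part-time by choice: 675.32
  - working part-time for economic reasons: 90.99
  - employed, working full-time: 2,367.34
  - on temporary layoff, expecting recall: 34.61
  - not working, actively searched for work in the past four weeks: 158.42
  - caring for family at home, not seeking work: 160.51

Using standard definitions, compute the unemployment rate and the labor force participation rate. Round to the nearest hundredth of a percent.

Employed = 675.32 + 90.99 + 2,367.34 = 3,133.65 thousand (anyone who worked, including part-time for economic reasons, counts as employed).
Unemployed = 34.61 + 158.42 = 193.03 thousand (jobless and actively searching, or on temporary layoff).
Labor force = 3,133.65 + 193.03 = 3,326.68 thousand.
Not in labor force = 964.70 + 160.51 = 1,125.21 thousand (those not working and not actively searching are outside the labor force).
Civilian working-age population = 3,326.68 + 1,125.21 = 4,451.89 thousand.
Unemployment rate = 193.03 / 3,326.68 = 5.80%.
Labor force participation rate = 3,326.68 / 4,451.89 = 74.73%.

Unemployment rate ≈ 5.80%; labor force participation rate ≈ 74.73%.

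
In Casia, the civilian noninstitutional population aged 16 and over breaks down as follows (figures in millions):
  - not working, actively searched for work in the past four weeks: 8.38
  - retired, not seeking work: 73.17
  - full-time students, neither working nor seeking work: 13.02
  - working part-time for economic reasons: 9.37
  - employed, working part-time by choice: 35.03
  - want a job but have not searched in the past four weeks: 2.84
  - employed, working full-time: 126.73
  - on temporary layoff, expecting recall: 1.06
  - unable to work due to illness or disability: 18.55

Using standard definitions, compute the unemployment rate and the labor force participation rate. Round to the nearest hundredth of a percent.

Unemployment rate ≈ 5.23%; labor force participation rate ≈ 62.67%.

Employed = 9.37 + 35.03 + 126.73 = 171.13 million (anyone who worked, including part-time for economic reasons, counts as employed).
Unemployed = 8.38 + 1.06 = 9.44 million (jobless and actively searching, or on temporary layoff).
Labor force = 171.13 + 9.44 = 180.57 million.
Not in labor force = 73.17 + 13.02 + 2.84 + 18.55 = 107.58 million (those not working and not actively searching are outside the labor force — including those who want a job but have given up searching).
Civilian working-age population = 180.57 + 107.58 = 288.15 million.
Unemployment rate = 9.44 / 180.57 = 5.23%.
Labor force participation rate = 180.57 / 288.15 = 62.67%.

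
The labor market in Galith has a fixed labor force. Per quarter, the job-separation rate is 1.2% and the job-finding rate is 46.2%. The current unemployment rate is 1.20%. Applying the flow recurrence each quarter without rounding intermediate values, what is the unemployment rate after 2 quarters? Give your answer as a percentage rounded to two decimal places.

Unemployment rate after two quarters ≈ 2.16%.

With a fixed labor force, u_{t+1} = u_t + s·(1−u_t) − f·u_t = u_t·(1−s−f) + s.
Here 1−s−f = 0.526 and s = 0.012.
u_1 = 0.012000 × 0.526 + 0.012 = 0.018312.
u_2 = 0.018312 × 0.526 + 0.012 = 0.021632.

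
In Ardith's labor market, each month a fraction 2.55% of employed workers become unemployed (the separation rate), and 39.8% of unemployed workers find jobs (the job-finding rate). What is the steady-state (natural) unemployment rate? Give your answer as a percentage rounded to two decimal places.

Steady-state unemployment rate ≈ 6.02%.

At steady state the flows balance: s·E = f·U, so U/(E+U) = s/(s+f).
u* = 2.55 / (2.55 + 39.8) = 2.55 / 42.35 = 6.02%.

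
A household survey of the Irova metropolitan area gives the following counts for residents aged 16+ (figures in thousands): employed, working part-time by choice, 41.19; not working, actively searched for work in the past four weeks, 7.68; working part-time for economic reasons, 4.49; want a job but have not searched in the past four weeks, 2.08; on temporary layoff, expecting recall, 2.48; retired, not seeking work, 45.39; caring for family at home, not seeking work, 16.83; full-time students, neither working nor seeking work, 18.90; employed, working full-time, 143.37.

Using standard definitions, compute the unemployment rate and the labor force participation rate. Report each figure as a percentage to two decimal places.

Unemployment rate ≈ 5.10%; labor force participation rate ≈ 70.54%.

Employed = 41.19 + 4.49 + 143.37 = 189.05 thousand (anyone who worked, including part-time for economic reasons, counts as employed).
Unemployed = 7.68 + 2.48 = 10.16 thousand (jobless and actively searching, or on temporary layoff).
Labor force = 189.05 + 10.16 = 199.21 thousand.
Not in labor force = 2.08 + 45.39 + 16.83 + 18.90 = 83.20 thousand (those not working and not actively searching are outside the labor force — including those who want a job but have given up searching).
Civilian working-age population = 199.21 + 83.20 = 282.41 thousand.
Unemployment rate = 10.16 / 199.21 = 5.10%.
Labor force participation rate = 199.21 / 282.41 = 70.54%.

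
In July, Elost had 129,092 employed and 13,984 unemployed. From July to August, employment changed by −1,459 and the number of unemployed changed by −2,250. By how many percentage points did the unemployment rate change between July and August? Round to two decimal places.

July: labor force = 129,092 + 13,984 = 143,076; u = 13,984/143,076 = 9.77%.
August: labor force = 127,633 + 11,734 = 139,367; u = 11,734/139,367 = 8.42%.
Change = 8.42% − 9.77% = −1.35 pp.

The unemployment rate changed by −1.35 percentage points.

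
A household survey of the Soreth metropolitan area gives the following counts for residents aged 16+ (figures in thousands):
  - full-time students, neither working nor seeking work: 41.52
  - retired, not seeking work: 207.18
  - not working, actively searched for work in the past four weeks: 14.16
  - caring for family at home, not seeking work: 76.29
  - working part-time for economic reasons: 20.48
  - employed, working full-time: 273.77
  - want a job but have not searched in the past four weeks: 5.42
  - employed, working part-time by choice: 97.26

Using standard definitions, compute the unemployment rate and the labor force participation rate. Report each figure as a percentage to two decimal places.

Unemployment rate ≈ 3.49%; labor force participation rate ≈ 55.11%.

Employed = 20.48 + 273.77 + 97.26 = 391.51 thousand (anyone who worked, including part-time for economic reasons, counts as employed).
Unemployed = 14.16 thousand.
Labor force = 391.51 + 14.16 = 405.67 thousand.
Not in labor force = 41.52 + 207.18 + 76.29 + 5.42 = 330.41 thousand (those not working and not actively searching are outside the labor force — including those who want a job but have given up searching).
Civilian working-age population = 405.67 + 330.41 = 736.08 thousand.
Unemployment rate = 14.16 / 405.67 = 3.49%.
Labor force participation rate = 405.67 / 736.08 = 55.11%.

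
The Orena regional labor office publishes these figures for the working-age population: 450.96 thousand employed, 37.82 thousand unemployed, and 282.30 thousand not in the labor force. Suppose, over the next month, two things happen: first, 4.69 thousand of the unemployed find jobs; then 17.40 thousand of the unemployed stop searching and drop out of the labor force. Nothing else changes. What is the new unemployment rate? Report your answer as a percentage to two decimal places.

Initially, labor force = 450.96 + 37.82 = 488.78 thousand, so u = 37.82/488.78 = 7.74%.
After the first change, unemployed falls and employed rises by 4.69; labor force unchanged → E = 455.65, U = 33.13, labor force = 488.78 thousand.
After the second change, unemployed and labor force both fall by 17.40 → E = 455.65, U = 15.73, labor force = 471.38 thousand.
New unemployment rate = 15.73 / 471.38 = 3.34%.

New unemployment rate ≈ 3.34%.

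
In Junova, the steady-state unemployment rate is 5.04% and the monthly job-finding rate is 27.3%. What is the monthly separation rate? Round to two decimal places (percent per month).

From u* = s/(s+f): s = u·f/(1−u).
s = 0.0504 × 27.3 / (1 − 0.0504) = 1.3759 / 0.9496 ≈ 1.45% per month.

Separation rate ≈ 1.45% per month.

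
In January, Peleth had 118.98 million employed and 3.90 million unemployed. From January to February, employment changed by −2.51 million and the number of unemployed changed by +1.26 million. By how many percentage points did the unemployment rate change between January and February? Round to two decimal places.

The unemployment rate changed by +1.07 percentage points.

January: labor force = 118.98 + 3.90 = 122.88; u = 3.90/122.88 = 3.17%.
February: labor force = 116.47 + 5.16 = 121.63; u = 5.16/121.63 = 4.24%.
Change = 4.24% − 3.17% = +1.07 pp.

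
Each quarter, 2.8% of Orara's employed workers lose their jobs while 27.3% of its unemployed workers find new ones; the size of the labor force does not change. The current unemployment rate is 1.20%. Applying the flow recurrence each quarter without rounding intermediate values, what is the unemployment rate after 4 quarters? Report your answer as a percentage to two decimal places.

With a fixed labor force, u_{t+1} = u_t + s·(1−u_t) − f·u_t = u_t·(1−s−f) + s.
Here 1−s−f = 0.699 and s = 0.028.
u_1 = 0.012000 × 0.699 + 0.028 = 0.036388.
u_2 = 0.036388 × 0.699 + 0.028 = 0.053435.
u_3 = 0.053435 × 0.699 + 0.028 = 0.065351.
u_4 = 0.065351 × 0.699 + 0.028 = 0.073680.

Unemployment rate after four quarters ≈ 7.37%.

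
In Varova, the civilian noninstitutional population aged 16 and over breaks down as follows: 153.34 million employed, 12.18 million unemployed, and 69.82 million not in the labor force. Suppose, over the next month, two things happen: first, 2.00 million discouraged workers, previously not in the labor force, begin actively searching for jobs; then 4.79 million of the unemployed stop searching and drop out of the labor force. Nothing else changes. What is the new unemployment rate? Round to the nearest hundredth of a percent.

New unemployment rate ≈ 5.77%.

Initially, labor force = 153.34 + 12.18 = 165.52 million, so u = 12.18/165.52 = 7.36%.
After the first change, unemployed and labor force both rise by 2.00 → E = 153.34, U = 14.18, labor force = 167.52 million.
After the second change, unemployed and labor force both fall by 4.79 → E = 153.34, U = 9.39, labor force = 162.73 million.
New unemployment rate = 9.39 / 162.73 = 5.77%.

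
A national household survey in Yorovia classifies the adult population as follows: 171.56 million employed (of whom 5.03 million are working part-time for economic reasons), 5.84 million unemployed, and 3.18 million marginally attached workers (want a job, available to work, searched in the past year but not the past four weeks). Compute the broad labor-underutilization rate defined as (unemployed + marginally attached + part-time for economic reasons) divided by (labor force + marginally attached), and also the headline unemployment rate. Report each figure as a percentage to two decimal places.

Broad underutilization rate ≈ 7.78%; headline unemployment rate ≈ 3.29%.

Labor force = 171.56 + 5.84 = 177.40 million.
Numerator = 5.84 + 3.18 + 5.03 = 14.05 million.
Denominator = 177.40 + 3.18 = 180.58 million.
Broad rate = 14.05 / 180.58 = 7.78%.
Headline unemployment rate = 5.84 / 177.40 = 3.29%.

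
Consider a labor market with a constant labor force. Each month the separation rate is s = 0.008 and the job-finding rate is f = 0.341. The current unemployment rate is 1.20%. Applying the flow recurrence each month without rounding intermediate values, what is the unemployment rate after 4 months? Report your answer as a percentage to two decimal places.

Unemployment rate after four months ≈ 2.10%.

With a fixed labor force, u_{t+1} = u_t + s·(1−u_t) − f·u_t = u_t·(1−s−f) + s.
Here 1−s−f = 0.651 and s = 0.008.
u_1 = 0.012000 × 0.651 + 0.008 = 0.015812.
u_2 = 0.015812 × 0.651 + 0.008 = 0.018294.
u_3 = 0.018294 × 0.651 + 0.008 = 0.019909.
u_4 = 0.019909 × 0.651 + 0.008 = 0.020961.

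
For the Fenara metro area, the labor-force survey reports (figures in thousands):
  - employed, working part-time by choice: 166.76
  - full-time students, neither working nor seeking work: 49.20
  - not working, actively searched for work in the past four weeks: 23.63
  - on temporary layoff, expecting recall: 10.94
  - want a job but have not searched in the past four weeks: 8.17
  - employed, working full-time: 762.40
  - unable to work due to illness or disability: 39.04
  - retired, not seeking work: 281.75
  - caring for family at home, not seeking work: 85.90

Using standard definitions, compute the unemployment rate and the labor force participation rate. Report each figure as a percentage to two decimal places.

Employed = 166.76 + 762.40 = 929.16 thousand.
Unemployed = 23.63 + 10.94 = 34.57 thousand (jobless and actively searching, or on temporary layoff).
Labor force = 929.16 + 34.57 = 963.73 thousand.
Not in labor force = 49.20 + 8.17 + 39.04 + 281.75 + 85.90 = 464.06 thousand (those not working and not actively searching are outside the labor force — including those who want a job but have given up searching).
Civilian working-age population = 963.73 + 464.06 = 1,427.79 thousand.
Unemployment rate = 34.57 / 963.73 = 3.59%.
Labor force participation rate = 963.73 / 1,427.79 = 67.50%.

Unemployment rate ≈ 3.59%; labor force participation rate ≈ 67.50%.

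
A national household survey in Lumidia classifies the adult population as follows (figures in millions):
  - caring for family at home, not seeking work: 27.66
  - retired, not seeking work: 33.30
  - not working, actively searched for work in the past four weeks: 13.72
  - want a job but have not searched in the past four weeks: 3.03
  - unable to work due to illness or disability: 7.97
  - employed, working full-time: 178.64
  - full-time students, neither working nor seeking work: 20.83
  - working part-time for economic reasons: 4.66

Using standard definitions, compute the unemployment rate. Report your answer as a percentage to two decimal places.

Unemployment rate ≈ 6.96%.

Employed = 178.64 + 4.66 = 183.30 million (anyone who worked, including part-time for economic reasons, counts as employed).
Unemployed = 13.72 million.
Labor force = 183.30 + 13.72 = 197.02 million.
Unemployment rate = 13.72 / 197.02 = 6.96%.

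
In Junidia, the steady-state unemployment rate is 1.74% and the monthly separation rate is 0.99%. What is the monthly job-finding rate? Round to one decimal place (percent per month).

From u* = s/(s+f): f = s·(1−u)/u.
f = 0.99 × (1 − 0.0174) / 0.0174 = 0.9728 / 0.0174 ≈ 55.9% per month.

Job-finding rate ≈ 55.9% per month.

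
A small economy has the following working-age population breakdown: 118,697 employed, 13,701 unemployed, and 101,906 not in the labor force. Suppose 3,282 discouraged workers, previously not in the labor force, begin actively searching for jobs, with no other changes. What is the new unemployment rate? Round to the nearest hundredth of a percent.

Initially, labor force = 118,697 + 13,701 = 132,398, so u = 13,701/132,398 = 10.35%.
After the change, unemployed and labor force both rise by 3,282 → E = 118,697, U = 16,983, labor force = 135,680.
New unemployment rate = 16,983 / 135,680 = 12.52%.

New unemployment rate ≈ 12.52%.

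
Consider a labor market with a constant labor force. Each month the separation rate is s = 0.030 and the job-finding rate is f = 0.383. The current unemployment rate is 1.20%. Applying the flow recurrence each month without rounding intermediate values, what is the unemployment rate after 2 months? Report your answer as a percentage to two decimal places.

Unemployment rate after two months ≈ 5.17%.

With a fixed labor force, u_{t+1} = u_t + s·(1−u_t) − f·u_t = u_t·(1−s−f) + s.
Here 1−s−f = 0.587 and s = 0.030.
u_1 = 0.012000 × 0.587 + 0.030 = 0.037044.
u_2 = 0.037044 × 0.587 + 0.030 = 0.051745.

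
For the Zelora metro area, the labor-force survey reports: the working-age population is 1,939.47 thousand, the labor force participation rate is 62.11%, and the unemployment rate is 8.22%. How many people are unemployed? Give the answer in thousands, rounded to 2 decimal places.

Labor force = 0.6211 × 1,939.47 = 1,204.60 thousand.
Unemployed = 0.0822 × 1,204.60 ≈ 99.02 thousand.

About 99.02 thousand are unemployed.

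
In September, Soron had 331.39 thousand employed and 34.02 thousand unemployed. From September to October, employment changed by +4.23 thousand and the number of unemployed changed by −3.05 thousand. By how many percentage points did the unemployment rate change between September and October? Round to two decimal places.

The unemployment rate changed by −0.86 percentage points.

September: labor force = 331.39 + 34.02 = 365.41; u = 34.02/365.41 = 9.31%.
October: labor force = 335.62 + 30.97 = 366.59; u = 30.97/366.59 = 8.45%.
Change = 8.45% − 9.31% = −0.86 pp.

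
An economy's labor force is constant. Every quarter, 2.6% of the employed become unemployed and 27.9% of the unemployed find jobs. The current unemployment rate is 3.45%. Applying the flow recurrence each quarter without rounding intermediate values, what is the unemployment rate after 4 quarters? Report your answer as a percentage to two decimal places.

Unemployment rate after four quarters ≈ 7.34%.

With a fixed labor force, u_{t+1} = u_t + s·(1−u_t) − f·u_t = u_t·(1−s−f) + s.
Here 1−s−f = 0.695 and s = 0.026.
u_1 = 0.034500 × 0.695 + 0.026 = 0.049977.
u_2 = 0.049977 × 0.695 + 0.026 = 0.060734.
u_3 = 0.060734 × 0.695 + 0.026 = 0.068210.
u_4 = 0.068210 × 0.695 + 0.026 = 0.073406.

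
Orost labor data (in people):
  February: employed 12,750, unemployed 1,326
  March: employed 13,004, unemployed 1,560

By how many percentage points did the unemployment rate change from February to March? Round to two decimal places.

February: labor force = 12,750 + 1,326 = 14,076; u = 1,326/14,076 = 9.42%.
March: labor force = 13,004 + 1,560 = 14,564; u = 1,560/14,564 = 10.71%.
Change = 10.71% − 9.42% = +1.29 pp.

The unemployment rate changed by +1.29 percentage points.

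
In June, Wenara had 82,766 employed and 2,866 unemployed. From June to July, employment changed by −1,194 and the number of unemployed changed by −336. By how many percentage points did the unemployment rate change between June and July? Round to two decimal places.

June: labor force = 82,766 + 2,866 = 85,632; u = 2,866/85,632 = 3.35%.
July: labor force = 81,572 + 2,530 = 84,102; u = 2,530/84,102 = 3.01%.
Change = 3.01% − 3.35% = −0.34 pp.

The unemployment rate changed by −0.34 percentage points.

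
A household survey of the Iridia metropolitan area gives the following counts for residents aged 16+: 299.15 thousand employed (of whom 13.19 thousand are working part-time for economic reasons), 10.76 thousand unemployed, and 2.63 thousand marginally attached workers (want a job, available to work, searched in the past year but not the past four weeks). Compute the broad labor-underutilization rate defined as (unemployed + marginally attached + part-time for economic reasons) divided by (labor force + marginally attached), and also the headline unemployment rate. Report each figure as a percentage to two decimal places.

Broad underutilization rate ≈ 8.50%; headline unemployment rate ≈ 3.47%.

Labor force = 299.15 + 10.76 = 309.91 thousand.
Numerator = 10.76 + 2.63 + 13.19 = 26.58 thousand.
Denominator = 309.91 + 2.63 = 312.54 thousand.
Broad rate = 26.58 / 312.54 = 8.50%.
Headline unemployment rate = 10.76 / 309.91 = 3.47%.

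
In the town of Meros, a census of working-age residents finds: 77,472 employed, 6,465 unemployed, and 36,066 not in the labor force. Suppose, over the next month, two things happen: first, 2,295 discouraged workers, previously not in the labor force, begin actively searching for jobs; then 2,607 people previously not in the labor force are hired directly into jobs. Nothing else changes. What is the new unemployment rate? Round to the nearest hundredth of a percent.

Initially, labor force = 77,472 + 6,465 = 83,937, so u = 6,465/83,937 = 7.70%.
After the first change, unemployed and labor force both rise by 2,295 → E = 77,472, U = 8,760, labor force = 86,232.
After the second change, employed and labor force both rise by 2,607; unemployed unchanged → E = 80,079, U = 8,760, labor force = 88,839.
New unemployment rate = 8,760 / 88,839 = 9.86%.

New unemployment rate ≈ 9.86%.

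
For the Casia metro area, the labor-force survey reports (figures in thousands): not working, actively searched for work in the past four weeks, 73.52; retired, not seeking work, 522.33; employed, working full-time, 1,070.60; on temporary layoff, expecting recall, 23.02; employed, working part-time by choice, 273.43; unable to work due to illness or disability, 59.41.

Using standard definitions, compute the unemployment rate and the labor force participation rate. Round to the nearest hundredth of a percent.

Employed = 1,070.60 + 273.43 = 1,344.03 thousand.
Unemployed = 73.52 + 23.02 = 96.54 thousand (jobless and actively searching, or on temporary layoff).
Labor force = 1,344.03 + 96.54 = 1,440.57 thousand.
Not in labor force = 522.33 + 59.41 = 581.74 thousand (those not working and not actively searching are outside the labor force).
Civilian working-age population = 1,440.57 + 581.74 = 2,022.31 thousand.
Unemployment rate = 96.54 / 1,440.57 = 6.70%.
Labor force participation rate = 1,440.57 / 2,022.31 = 71.23%.

Unemployment rate ≈ 6.70%; labor force participation rate ≈ 71.23%.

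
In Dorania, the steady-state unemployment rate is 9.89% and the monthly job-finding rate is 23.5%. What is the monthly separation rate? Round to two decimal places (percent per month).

From u* = s/(s+f): s = u·f/(1−u).
s = 0.0989 × 23.5 / (1 − 0.0989) = 2.3241 / 0.9011 ≈ 2.58% per month.

Separation rate ≈ 2.58% per month.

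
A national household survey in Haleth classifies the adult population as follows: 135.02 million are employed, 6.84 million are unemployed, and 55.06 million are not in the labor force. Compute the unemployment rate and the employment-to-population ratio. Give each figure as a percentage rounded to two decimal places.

Unemployment rate ≈ 4.82%; employment-population ratio ≈ 68.57%.

Labor force = employed + unemployed = 135.02 + 6.84 = 141.86 million.
Working-age population = 141.86 + 55.06 = 196.92 million.
Unemployment rate = 6.84 / 141.86 = 4.82%.
Employment-population ratio = 135.02 / 196.92 = 68.57%.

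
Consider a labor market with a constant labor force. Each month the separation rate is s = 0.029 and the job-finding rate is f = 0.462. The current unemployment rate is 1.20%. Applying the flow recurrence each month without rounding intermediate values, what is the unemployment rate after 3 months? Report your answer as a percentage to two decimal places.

With a fixed labor force, u_{t+1} = u_t + s·(1−u_t) − f·u_t = u_t·(1−s−f) + s.
Here 1−s−f = 0.509 and s = 0.029.
u_1 = 0.012000 × 0.509 + 0.029 = 0.035108.
u_2 = 0.035108 × 0.509 + 0.029 = 0.046870.
u_3 = 0.046870 × 0.509 + 0.029 = 0.052857.

Unemployment rate after three months ≈ 5.29%.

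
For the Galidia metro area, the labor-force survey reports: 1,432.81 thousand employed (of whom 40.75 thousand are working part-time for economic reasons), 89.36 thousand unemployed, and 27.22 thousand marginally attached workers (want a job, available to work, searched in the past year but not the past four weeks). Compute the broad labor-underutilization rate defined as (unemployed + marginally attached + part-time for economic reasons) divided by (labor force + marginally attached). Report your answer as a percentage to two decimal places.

Labor force = 1,432.81 + 89.36 = 1,522.17 thousand.
Numerator = 89.36 + 27.22 + 40.75 = 157.33 thousand.
Denominator = 1,522.17 + 27.22 = 1,549.39 thousand.
Broad rate = 157.33 / 1,549.39 = 10.15%.

Broad underutilization rate ≈ 10.15%.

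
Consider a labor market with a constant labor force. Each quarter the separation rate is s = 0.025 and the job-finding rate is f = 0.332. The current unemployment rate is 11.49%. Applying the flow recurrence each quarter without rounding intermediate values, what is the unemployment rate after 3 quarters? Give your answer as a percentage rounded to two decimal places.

With a fixed labor force, u_{t+1} = u_t + s·(1−u_t) − f·u_t = u_t·(1−s−f) + s.
Here 1−s−f = 0.643 and s = 0.025.
u_1 = 0.114900 × 0.643 + 0.025 = 0.098881.
u_2 = 0.098881 × 0.643 + 0.025 = 0.088580.
u_3 = 0.088580 × 0.643 + 0.025 = 0.081957.

Unemployment rate after three quarters ≈ 8.20%.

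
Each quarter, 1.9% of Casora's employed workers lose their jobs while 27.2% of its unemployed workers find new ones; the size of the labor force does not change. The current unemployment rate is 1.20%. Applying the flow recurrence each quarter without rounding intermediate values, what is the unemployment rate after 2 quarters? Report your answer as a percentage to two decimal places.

With a fixed labor force, u_{t+1} = u_t + s·(1−u_t) − f·u_t = u_t·(1−s−f) + s.
Here 1−s−f = 0.709 and s = 0.019.
u_1 = 0.012000 × 0.709 + 0.019 = 0.027508.
u_2 = 0.027508 × 0.709 + 0.019 = 0.038503.

Unemployment rate after two quarters ≈ 3.85%.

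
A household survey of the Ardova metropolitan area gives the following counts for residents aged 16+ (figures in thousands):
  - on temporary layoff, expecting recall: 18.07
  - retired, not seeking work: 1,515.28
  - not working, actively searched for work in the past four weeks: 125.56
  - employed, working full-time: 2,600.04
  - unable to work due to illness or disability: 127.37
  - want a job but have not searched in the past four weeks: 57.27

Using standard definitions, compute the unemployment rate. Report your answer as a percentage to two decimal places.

Unemployment rate ≈ 5.23%.

Employed = 2,600.04 thousand.
Unemployed = 18.07 + 125.56 = 143.63 thousand (jobless and actively searching, or on temporary layoff).
Labor force = 2,600.04 + 143.63 = 2,743.67 thousand.
Unemployment rate = 143.63 / 2,743.67 = 5.23%.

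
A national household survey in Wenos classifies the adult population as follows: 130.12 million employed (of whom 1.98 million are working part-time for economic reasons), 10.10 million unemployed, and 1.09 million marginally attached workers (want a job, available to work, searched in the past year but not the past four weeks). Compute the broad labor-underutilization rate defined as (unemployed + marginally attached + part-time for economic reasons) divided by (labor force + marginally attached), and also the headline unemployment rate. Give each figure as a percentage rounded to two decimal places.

Labor force = 130.12 + 10.10 = 140.22 million.
Numerator = 10.10 + 1.09 + 1.98 = 13.17 million.
Denominator = 140.22 + 1.09 = 141.31 million.
Broad rate = 13.17 / 141.31 = 9.32%.
Headline unemployment rate = 10.10 / 140.22 = 7.20%.

Broad underutilization rate ≈ 9.32%; headline unemployment rate ≈ 7.20%.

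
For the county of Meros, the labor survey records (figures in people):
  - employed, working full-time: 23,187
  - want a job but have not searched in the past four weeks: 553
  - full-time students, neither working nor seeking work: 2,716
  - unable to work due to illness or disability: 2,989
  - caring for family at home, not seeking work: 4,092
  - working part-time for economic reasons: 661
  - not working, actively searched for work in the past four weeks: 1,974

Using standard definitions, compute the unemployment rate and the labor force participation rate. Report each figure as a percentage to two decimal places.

Unemployment rate ≈ 7.64%; labor force participation rate ≈ 71.39%.

Employed = 23,187 + 661 = 23,848 (anyone who worked, including part-time for economic reasons, counts as employed).
Unemployed = 1,974.
Labor force = 23,848 + 1,974 = 25,822.
Not in labor force = 553 + 2,716 + 2,989 + 4,092 = 10,350 (those not working and not actively searching are outside the labor force — including those who want a job but have given up searching).
Civilian working-age population = 25,822 + 10,350 = 36,172.
Unemployment rate = 1,974 / 25,822 = 7.64%.
Labor force participation rate = 25,822 / 36,172 = 71.39%.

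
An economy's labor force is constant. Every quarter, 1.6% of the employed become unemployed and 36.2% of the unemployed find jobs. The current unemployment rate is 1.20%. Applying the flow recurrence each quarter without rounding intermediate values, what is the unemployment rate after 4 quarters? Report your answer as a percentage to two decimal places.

With a fixed labor force, u_{t+1} = u_t + s·(1−u_t) − f·u_t = u_t·(1−s−f) + s.
Here 1−s−f = 0.622 and s = 0.016.
u_1 = 0.012000 × 0.622 + 0.016 = 0.023464.
u_2 = 0.023464 × 0.622 + 0.016 = 0.030595.
u_3 = 0.030595 × 0.622 + 0.016 = 0.035030.
u_4 = 0.035030 × 0.622 + 0.016 = 0.037789.

Unemployment rate after four quarters ≈ 3.78%.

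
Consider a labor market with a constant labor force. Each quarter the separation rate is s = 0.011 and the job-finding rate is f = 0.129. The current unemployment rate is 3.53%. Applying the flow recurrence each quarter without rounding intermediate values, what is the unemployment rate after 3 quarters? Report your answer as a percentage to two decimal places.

With a fixed labor force, u_{t+1} = u_t + s·(1−u_t) − f·u_t = u_t·(1−s−f) + s.
Here 1−s−f = 0.860 and s = 0.011.
u_1 = 0.035300 × 0.860 + 0.011 = 0.041358.
u_2 = 0.041358 × 0.860 + 0.011 = 0.046568.
u_3 = 0.046568 × 0.860 + 0.011 = 0.051048.

Unemployment rate after three quarters ≈ 5.10%.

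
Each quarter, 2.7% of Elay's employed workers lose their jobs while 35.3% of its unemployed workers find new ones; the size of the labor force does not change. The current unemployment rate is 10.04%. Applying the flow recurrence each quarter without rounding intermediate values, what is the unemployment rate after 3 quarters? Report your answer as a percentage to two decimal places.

Unemployment rate after three quarters ≈ 7.80%.

With a fixed labor force, u_{t+1} = u_t + s·(1−u_t) − f·u_t = u_t·(1−s−f) + s.
Here 1−s−f = 0.620 and s = 0.027.
u_1 = 0.100400 × 0.620 + 0.027 = 0.089248.
u_2 = 0.089248 × 0.620 + 0.027 = 0.082334.
u_3 = 0.082334 × 0.620 + 0.027 = 0.078047.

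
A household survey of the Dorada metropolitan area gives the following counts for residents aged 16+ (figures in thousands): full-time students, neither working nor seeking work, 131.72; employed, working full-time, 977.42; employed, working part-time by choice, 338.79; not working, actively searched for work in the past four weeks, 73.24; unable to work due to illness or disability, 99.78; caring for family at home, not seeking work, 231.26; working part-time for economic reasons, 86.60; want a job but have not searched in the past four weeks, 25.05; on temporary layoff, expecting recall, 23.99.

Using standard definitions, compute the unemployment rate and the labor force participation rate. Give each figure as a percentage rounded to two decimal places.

Unemployment rate ≈ 6.48%; labor force participation rate ≈ 75.46%.

Employed = 977.42 + 338.79 + 86.60 = 1,402.81 thousand (anyone who worked, including part-time for economic reasons, counts as employed).
Unemployed = 73.24 + 23.99 = 97.23 thousand (jobless and actively searching, or on temporary layoff).
Labor force = 1,402.81 + 97.23 = 1,500.04 thousand.
Not in labor force = 131.72 + 99.78 + 231.26 + 25.05 = 487.81 thousand (those not working and not actively searching are outside the labor force — including those who want a job but have given up searching).
Civilian working-age population = 1,500.04 + 487.81 = 1,987.85 thousand.
Unemployment rate = 97.23 / 1,500.04 = 6.48%.
Labor force participation rate = 1,500.04 / 1,987.85 = 75.46%.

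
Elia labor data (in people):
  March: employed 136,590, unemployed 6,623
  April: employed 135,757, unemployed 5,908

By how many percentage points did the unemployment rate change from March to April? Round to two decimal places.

The unemployment rate changed by −0.45 percentage points.

March: labor force = 136,590 + 6,623 = 143,213; u = 6,623/143,213 = 4.62%.
April: labor force = 135,757 + 5,908 = 141,665; u = 5,908/141,665 = 4.17%.
Change = 4.17% − 4.62% = −0.45 pp.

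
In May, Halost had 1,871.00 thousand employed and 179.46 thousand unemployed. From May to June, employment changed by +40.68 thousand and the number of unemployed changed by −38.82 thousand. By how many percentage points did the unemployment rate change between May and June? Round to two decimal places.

The unemployment rate changed by −1.90 percentage points.

May: labor force = 1,871.00 + 179.46 = 2,050.46; u = 179.46/2,050.46 = 8.75%.
June: labor force = 1,911.68 + 140.64 = 2,052.32; u = 140.64/2,052.32 = 6.85%.
Change = 6.85% − 8.75% = −1.90 pp.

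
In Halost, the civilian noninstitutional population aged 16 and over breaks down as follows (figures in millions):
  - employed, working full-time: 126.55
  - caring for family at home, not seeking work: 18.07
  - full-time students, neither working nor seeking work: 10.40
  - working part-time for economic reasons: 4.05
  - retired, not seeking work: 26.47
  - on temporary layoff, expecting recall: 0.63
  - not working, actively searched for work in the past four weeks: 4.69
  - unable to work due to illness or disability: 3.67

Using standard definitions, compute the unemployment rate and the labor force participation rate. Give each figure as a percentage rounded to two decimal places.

Employed = 126.55 + 4.05 = 130.60 million (anyone who worked, including part-time for economic reasons, counts as employed).
Unemployed = 0.63 + 4.69 = 5.32 million (jobless and actively searching, or on temporary layoff).
Labor force = 130.60 + 5.32 = 135.92 million.
Not in labor force = 18.07 + 10.40 + 26.47 + 3.67 = 58.61 million (those not working and not actively searching are outside the labor force).
Civilian working-age population = 135.92 + 58.61 = 194.53 million.
Unemployment rate = 5.32 / 135.92 = 3.91%.
Labor force participation rate = 135.92 / 194.53 = 69.87%.

Unemployment rate ≈ 3.91%; labor force participation rate ≈ 69.87%.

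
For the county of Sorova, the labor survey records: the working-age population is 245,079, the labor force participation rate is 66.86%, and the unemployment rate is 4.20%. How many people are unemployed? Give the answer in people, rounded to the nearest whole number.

Labor force = 0.6686 × 245,079 = 163,860.
Unemployed = 0.0420 × 163,860 ≈ 6,882.

About 6,882 are unemployed.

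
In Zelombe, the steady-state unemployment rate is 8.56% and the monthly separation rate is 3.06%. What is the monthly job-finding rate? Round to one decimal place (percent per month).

From u* = s/(s+f): f = s·(1−u)/u.
f = 3.06 × (1 − 0.0856) / 0.0856 = 2.7981 / 0.0856 ≈ 32.7% per month.

Job-finding rate ≈ 32.7% per month.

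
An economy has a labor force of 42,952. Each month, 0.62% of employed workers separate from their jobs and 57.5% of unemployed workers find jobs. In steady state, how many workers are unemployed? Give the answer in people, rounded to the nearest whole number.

Steady-state unemployment rate u* = s/(s+f) = 0.62/(0.62+57.5) = 0.010668.
Unemployed = u* × labor force = 0.010668 × 42,952 ≈ 458.

About 458 are unemployed in steady state.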